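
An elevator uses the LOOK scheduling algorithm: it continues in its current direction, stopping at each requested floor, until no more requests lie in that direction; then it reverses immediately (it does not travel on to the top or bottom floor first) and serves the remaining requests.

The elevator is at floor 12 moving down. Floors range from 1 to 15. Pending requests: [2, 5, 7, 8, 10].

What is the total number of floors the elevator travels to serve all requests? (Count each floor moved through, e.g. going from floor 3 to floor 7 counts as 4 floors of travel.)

Start at floor 12 moving down, LOOK stop order: [10, 8, 7, 5, 2]
  12 → 10: |10-12| = 2, total = 2
  10 → 8: |8-10| = 2, total = 4
  8 → 7: |7-8| = 1, total = 5
  7 → 5: |5-7| = 2, total = 7
  5 → 2: |2-5| = 3, total = 10

Answer: 10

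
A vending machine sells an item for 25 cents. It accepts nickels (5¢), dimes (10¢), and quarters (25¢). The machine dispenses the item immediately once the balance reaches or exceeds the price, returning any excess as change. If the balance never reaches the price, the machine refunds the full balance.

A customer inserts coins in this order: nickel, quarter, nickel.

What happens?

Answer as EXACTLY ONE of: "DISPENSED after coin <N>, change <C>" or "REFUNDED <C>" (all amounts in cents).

Price: 25¢
Coin 1 (nickel, 5¢): balance = 5¢
Coin 2 (quarter, 25¢): balance = 30¢
  → balance >= price → DISPENSE, change = 30 - 25 = 5¢

Answer: DISPENSED after coin 2, change 5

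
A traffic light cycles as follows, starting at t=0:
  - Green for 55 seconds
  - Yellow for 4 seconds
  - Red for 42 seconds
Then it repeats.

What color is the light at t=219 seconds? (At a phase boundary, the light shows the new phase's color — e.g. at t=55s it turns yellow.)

Answer: green

Derivation:
Cycle length = 55 + 4 + 42 = 101s
t = 219, phase_t = 219 mod 101 = 17
17 < 55 (green end) → GREEN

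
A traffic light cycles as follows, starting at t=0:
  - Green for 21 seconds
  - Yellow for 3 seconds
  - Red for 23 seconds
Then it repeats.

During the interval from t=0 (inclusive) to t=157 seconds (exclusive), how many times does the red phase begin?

Cycle = 21+3+23 = 47s
red phase starts at t = k*47 + 24 for k=0,1,2,...
Need k*47+24 < 157 → k < 2.830
k ∈ {0, ..., 2} → 3 starts

Answer: 3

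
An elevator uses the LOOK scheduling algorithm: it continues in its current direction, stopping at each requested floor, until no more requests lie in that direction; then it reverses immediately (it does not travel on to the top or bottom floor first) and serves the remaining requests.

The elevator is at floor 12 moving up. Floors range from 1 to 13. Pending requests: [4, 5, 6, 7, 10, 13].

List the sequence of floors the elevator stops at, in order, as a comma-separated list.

Current: 12, moving UP
Serve above first (ascending): [13]
Then reverse, serve below (descending): [10, 7, 6, 5, 4]

Answer: 13, 10, 7, 6, 5, 4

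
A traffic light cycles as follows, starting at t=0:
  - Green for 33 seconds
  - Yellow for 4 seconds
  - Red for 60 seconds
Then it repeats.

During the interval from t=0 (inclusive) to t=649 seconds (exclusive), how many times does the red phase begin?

Answer: 7

Derivation:
Cycle = 33+4+60 = 97s
red phase starts at t = k*97 + 37 for k=0,1,2,...
Need k*97+37 < 649 → k < 6.309
k ∈ {0, ..., 6} → 7 starts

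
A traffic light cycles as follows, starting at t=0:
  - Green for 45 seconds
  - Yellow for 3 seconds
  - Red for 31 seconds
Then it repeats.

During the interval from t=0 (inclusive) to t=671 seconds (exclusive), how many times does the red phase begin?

Cycle = 45+3+31 = 79s
red phase starts at t = k*79 + 48 for k=0,1,2,...
Need k*79+48 < 671 → k < 7.886
k ∈ {0, ..., 7} → 8 starts

Answer: 8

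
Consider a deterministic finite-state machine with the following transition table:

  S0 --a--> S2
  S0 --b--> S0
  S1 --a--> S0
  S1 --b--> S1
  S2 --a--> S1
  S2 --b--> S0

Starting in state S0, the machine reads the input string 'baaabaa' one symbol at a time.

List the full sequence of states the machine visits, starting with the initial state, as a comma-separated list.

Start: S0
  read 'b': S0 --b--> S0
  read 'a': S0 --a--> S2
  read 'a': S2 --a--> S1
  read 'a': S1 --a--> S0
  read 'b': S0 --b--> S0
  read 'a': S0 --a--> S2
  read 'a': S2 --a--> S1

Answer: S0, S0, S2, S1, S0, S0, S2, S1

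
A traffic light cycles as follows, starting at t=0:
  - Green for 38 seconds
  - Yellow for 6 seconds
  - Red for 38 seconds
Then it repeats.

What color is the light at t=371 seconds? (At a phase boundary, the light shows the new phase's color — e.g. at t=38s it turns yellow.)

Answer: yellow

Derivation:
Cycle length = 38 + 6 + 38 = 82s
t = 371, phase_t = 371 mod 82 = 43
38 <= 43 < 44 (yellow end) → YELLOW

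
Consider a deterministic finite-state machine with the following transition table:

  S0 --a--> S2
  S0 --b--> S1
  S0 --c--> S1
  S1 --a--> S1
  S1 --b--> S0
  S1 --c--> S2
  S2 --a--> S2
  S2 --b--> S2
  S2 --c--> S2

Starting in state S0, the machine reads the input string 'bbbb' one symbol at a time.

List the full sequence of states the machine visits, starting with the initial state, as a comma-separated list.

Start: S0
  read 'b': S0 --b--> S1
  read 'b': S1 --b--> S0
  read 'b': S0 --b--> S1
  read 'b': S1 --b--> S0

Answer: S0, S1, S0, S1, S0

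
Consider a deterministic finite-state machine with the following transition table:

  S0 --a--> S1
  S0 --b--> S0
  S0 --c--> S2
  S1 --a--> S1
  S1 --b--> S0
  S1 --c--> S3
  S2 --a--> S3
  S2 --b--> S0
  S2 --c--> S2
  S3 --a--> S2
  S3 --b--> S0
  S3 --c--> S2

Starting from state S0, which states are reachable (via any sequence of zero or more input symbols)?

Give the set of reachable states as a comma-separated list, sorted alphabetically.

Answer: S0, S1, S2, S3

Derivation:
BFS from S0:
  visit S0: S0--a-->S1 (new), S0--b-->S0 (seen), S0--c-->S2 (new)
  visit S1: S1--a-->S1 (seen), S1--b-->S0 (seen), S1--c-->S3 (new)
  visit S2: S2--a-->S3 (seen), S2--b-->S0 (seen), S2--c-->S2 (seen)
  visit S3: S3--a-->S2 (seen), S3--b-->S0 (seen), S3--c-->S2 (seen)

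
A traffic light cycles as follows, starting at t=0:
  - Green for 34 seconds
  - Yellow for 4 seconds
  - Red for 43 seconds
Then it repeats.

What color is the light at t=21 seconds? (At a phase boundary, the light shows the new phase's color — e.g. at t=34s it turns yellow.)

Answer: green

Derivation:
Cycle length = 34 + 4 + 43 = 81s
t = 21, phase_t = 21 mod 81 = 21
21 < 34 (green end) → GREEN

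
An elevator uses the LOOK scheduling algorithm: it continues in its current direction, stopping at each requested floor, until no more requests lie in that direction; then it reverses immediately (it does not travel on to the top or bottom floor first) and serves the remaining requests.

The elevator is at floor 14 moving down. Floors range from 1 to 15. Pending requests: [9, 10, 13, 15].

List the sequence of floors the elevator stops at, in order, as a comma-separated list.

Current: 14, moving DOWN
Serve below first (descending): [13, 10, 9]
Then reverse, serve above (ascending): [15]

Answer: 13, 10, 9, 15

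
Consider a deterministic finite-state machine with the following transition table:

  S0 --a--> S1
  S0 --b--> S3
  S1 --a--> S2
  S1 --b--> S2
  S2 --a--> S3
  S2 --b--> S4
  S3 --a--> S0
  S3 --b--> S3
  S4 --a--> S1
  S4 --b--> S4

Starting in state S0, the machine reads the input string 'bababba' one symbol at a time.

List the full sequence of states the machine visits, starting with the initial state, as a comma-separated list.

Answer: S0, S3, S0, S3, S0, S3, S3, S0

Derivation:
Start: S0
  read 'b': S0 --b--> S3
  read 'a': S3 --a--> S0
  read 'b': S0 --b--> S3
  read 'a': S3 --a--> S0
  read 'b': S0 --b--> S3
  read 'b': S3 --b--> S3
  read 'a': S3 --a--> S0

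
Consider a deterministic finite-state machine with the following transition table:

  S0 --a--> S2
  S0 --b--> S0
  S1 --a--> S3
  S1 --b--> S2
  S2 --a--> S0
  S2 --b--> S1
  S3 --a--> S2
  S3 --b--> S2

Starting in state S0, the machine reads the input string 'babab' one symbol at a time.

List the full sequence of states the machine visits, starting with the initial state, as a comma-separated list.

Start: S0
  read 'b': S0 --b--> S0
  read 'a': S0 --a--> S2
  read 'b': S2 --b--> S1
  read 'a': S1 --a--> S3
  read 'b': S3 --b--> S2

Answer: S0, S0, S2, S1, S3, S2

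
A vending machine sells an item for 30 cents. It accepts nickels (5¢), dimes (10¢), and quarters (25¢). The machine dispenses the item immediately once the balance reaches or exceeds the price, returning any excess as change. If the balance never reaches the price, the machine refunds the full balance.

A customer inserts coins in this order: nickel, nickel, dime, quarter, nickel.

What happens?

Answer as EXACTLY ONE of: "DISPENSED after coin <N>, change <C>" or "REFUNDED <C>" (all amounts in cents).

Answer: DISPENSED after coin 4, change 15

Derivation:
Price: 30¢
Coin 1 (nickel, 5¢): balance = 5¢
Coin 2 (nickel, 5¢): balance = 10¢
Coin 3 (dime, 10¢): balance = 20¢
Coin 4 (quarter, 25¢): balance = 45¢
  → balance >= price → DISPENSE, change = 45 - 30 = 15¢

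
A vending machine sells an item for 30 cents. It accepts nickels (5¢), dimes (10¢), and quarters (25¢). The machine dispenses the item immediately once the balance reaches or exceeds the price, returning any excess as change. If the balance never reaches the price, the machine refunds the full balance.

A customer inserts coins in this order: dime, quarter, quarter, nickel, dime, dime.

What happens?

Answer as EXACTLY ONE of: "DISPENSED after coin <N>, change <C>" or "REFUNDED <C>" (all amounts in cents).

Answer: DISPENSED after coin 2, change 5

Derivation:
Price: 30¢
Coin 1 (dime, 10¢): balance = 10¢
Coin 2 (quarter, 25¢): balance = 35¢
  → balance >= price → DISPENSE, change = 35 - 30 = 5¢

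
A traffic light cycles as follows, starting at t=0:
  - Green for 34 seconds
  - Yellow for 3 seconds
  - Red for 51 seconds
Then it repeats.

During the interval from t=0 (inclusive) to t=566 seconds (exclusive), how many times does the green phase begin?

Answer: 7

Derivation:
Cycle = 34+3+51 = 88s
green phase starts at t = k*88 + 0 for k=0,1,2,...
Need k*88+0 < 566 → k < 6.432
k ∈ {0, ..., 6} → 7 starts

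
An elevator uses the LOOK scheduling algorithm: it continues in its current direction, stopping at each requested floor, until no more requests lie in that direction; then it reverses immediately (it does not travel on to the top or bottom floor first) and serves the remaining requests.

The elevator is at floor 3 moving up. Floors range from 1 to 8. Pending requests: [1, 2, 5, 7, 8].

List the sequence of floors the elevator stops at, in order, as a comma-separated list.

Current: 3, moving UP
Serve above first (ascending): [5, 7, 8]
Then reverse, serve below (descending): [2, 1]

Answer: 5, 7, 8, 2, 1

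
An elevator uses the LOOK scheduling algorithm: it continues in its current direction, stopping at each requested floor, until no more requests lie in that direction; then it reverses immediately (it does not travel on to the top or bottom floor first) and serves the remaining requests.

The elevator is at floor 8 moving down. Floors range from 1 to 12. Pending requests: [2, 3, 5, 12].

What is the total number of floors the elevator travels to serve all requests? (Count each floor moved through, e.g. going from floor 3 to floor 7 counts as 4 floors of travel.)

Start at floor 8 moving down, LOOK stop order: [5, 3, 2, 12]
  8 → 5: |5-8| = 3, total = 3
  5 → 3: |3-5| = 2, total = 5
  3 → 2: |2-3| = 1, total = 6
  2 → 12: |12-2| = 10, total = 16

Answer: 16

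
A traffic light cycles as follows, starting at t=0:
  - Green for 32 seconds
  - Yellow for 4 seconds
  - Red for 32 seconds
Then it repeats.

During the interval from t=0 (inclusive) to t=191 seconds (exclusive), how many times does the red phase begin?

Answer: 3

Derivation:
Cycle = 32+4+32 = 68s
red phase starts at t = k*68 + 36 for k=0,1,2,...
Need k*68+36 < 191 → k < 2.279
k ∈ {0, ..., 2} → 3 starts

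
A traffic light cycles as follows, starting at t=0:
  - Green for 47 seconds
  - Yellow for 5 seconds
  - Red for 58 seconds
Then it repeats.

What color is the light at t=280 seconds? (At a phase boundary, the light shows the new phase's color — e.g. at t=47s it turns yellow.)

Answer: red

Derivation:
Cycle length = 47 + 5 + 58 = 110s
t = 280, phase_t = 280 mod 110 = 60
60 >= 52 → RED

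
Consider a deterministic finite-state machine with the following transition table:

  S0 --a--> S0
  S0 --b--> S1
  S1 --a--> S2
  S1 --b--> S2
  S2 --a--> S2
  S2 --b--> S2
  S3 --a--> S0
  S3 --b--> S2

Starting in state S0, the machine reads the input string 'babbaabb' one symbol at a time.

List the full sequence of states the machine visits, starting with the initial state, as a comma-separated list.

Answer: S0, S1, S2, S2, S2, S2, S2, S2, S2

Derivation:
Start: S0
  read 'b': S0 --b--> S1
  read 'a': S1 --a--> S2
  read 'b': S2 --b--> S2
  read 'b': S2 --b--> S2
  read 'a': S2 --a--> S2
  read 'a': S2 --a--> S2
  read 'b': S2 --b--> S2
  read 'b': S2 --b--> S2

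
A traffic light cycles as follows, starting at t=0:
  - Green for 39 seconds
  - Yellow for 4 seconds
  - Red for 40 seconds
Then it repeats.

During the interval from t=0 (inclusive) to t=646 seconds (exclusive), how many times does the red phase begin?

Cycle = 39+4+40 = 83s
red phase starts at t = k*83 + 43 for k=0,1,2,...
Need k*83+43 < 646 → k < 7.265
k ∈ {0, ..., 7} → 8 starts

Answer: 8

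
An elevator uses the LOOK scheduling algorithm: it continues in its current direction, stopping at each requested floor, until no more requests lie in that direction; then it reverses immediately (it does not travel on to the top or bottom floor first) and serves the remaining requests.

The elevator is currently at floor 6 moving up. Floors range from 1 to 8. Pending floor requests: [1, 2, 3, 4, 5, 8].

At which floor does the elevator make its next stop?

Current floor: 6, direction: up
Requests above: [8]
Requests below: [1, 2, 3, 4, 5]
Moving up and requests lie above → nearest above is min([8]) = 8

Answer: 8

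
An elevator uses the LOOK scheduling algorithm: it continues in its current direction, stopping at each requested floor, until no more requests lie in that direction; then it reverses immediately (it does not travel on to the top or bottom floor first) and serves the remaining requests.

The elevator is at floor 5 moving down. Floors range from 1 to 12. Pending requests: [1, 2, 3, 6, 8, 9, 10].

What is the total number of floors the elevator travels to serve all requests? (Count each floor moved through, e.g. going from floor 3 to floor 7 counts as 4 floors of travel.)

Answer: 13

Derivation:
Start at floor 5 moving down, LOOK stop order: [3, 2, 1, 6, 8, 9, 10]
  5 → 3: |3-5| = 2, total = 2
  3 → 2: |2-3| = 1, total = 3
  2 → 1: |1-2| = 1, total = 4
  1 → 6: |6-1| = 5, total = 9
  6 → 8: |8-6| = 2, total = 11
  8 → 9: |9-8| = 1, total = 12
  9 → 10: |10-9| = 1, total = 13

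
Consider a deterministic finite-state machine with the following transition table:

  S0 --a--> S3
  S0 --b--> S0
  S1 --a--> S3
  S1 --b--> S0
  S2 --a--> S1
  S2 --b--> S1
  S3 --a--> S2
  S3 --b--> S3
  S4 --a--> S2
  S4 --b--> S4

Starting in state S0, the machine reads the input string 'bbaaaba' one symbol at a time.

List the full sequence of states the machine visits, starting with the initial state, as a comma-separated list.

Start: S0
  read 'b': S0 --b--> S0
  read 'b': S0 --b--> S0
  read 'a': S0 --a--> S3
  read 'a': S3 --a--> S2
  read 'a': S2 --a--> S1
  read 'b': S1 --b--> S0
  read 'a': S0 --a--> S3

Answer: S0, S0, S0, S3, S2, S1, S0, S3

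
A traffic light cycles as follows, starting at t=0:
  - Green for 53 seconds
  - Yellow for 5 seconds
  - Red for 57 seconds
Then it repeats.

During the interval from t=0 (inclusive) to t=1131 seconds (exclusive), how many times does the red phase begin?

Cycle = 53+5+57 = 115s
red phase starts at t = k*115 + 58 for k=0,1,2,...
Need k*115+58 < 1131 → k < 9.330
k ∈ {0, ..., 9} → 10 starts

Answer: 10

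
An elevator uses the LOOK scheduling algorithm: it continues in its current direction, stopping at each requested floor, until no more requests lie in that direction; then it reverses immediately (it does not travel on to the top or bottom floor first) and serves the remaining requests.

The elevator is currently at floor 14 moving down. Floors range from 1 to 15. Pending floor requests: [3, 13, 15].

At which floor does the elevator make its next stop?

Current floor: 14, direction: down
Requests above: [15]
Requests below: [3, 13]
Moving down and requests lie below → nearest below is max([3, 13]) = 13

Answer: 13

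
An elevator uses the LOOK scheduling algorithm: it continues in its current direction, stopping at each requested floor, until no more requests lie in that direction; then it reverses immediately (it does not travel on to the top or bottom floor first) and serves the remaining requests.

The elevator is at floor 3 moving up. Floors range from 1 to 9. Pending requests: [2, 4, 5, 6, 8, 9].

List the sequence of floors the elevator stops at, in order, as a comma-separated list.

Current: 3, moving UP
Serve above first (ascending): [4, 5, 6, 8, 9]
Then reverse, serve below (descending): [2]

Answer: 4, 5, 6, 8, 9, 2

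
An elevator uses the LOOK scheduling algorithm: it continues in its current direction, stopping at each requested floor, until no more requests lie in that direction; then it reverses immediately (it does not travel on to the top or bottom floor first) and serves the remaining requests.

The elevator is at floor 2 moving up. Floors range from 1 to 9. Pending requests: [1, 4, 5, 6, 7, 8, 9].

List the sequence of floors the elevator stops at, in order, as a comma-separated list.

Current: 2, moving UP
Serve above first (ascending): [4, 5, 6, 7, 8, 9]
Then reverse, serve below (descending): [1]

Answer: 4, 5, 6, 7, 8, 9, 1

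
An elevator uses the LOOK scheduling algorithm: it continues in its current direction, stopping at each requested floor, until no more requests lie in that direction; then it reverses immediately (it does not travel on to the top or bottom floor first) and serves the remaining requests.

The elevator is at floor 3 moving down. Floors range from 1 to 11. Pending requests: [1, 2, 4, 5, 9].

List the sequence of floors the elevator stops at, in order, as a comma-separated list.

Current: 3, moving DOWN
Serve below first (descending): [2, 1]
Then reverse, serve above (ascending): [4, 5, 9]

Answer: 2, 1, 4, 5, 9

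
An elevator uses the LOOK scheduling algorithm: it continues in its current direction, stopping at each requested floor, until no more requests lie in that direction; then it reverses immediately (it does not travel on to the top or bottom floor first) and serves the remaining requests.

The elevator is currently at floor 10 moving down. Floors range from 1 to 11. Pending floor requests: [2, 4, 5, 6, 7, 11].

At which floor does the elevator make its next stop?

Answer: 7

Derivation:
Current floor: 10, direction: down
Requests above: [11]
Requests below: [2, 4, 5, 6, 7]
Moving down and requests lie below → nearest below is max([2, 4, 5, 6, 7]) = 7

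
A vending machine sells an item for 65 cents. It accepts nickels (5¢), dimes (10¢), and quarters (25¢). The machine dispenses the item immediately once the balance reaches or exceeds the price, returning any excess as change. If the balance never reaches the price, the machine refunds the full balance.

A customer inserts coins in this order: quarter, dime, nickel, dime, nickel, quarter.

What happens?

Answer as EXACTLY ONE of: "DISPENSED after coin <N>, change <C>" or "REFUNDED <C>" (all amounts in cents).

Price: 65¢
Coin 1 (quarter, 25¢): balance = 25¢
Coin 2 (dime, 10¢): balance = 35¢
Coin 3 (nickel, 5¢): balance = 40¢
Coin 4 (dime, 10¢): balance = 50¢
Coin 5 (nickel, 5¢): balance = 55¢
Coin 6 (quarter, 25¢): balance = 80¢
  → balance >= price → DISPENSE, change = 80 - 65 = 15¢

Answer: DISPENSED after coin 6, change 15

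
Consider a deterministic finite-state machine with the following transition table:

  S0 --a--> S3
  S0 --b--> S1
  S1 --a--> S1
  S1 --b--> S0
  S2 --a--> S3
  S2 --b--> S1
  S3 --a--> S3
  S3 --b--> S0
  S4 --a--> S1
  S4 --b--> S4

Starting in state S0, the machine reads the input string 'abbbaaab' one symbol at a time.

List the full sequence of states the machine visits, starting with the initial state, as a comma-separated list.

Start: S0
  read 'a': S0 --a--> S3
  read 'b': S3 --b--> S0
  read 'b': S0 --b--> S1
  read 'b': S1 --b--> S0
  read 'a': S0 --a--> S3
  read 'a': S3 --a--> S3
  read 'a': S3 --a--> S3
  read 'b': S3 --b--> S0

Answer: S0, S3, S0, S1, S0, S3, S3, S3, S0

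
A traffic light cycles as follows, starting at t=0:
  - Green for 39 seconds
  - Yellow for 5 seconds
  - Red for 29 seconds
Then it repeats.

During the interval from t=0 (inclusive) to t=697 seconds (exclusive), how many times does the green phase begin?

Cycle = 39+5+29 = 73s
green phase starts at t = k*73 + 0 for k=0,1,2,...
Need k*73+0 < 697 → k < 9.548
k ∈ {0, ..., 9} → 10 starts

Answer: 10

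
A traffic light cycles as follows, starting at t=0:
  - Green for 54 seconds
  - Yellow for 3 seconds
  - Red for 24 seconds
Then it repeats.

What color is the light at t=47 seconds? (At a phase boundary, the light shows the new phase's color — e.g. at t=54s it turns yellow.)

Cycle length = 54 + 3 + 24 = 81s
t = 47, phase_t = 47 mod 81 = 47
47 < 54 (green end) → GREEN

Answer: green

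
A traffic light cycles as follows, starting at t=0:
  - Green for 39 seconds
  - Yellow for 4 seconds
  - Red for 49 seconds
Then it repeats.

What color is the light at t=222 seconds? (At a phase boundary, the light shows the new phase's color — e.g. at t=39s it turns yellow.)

Cycle length = 39 + 4 + 49 = 92s
t = 222, phase_t = 222 mod 92 = 38
38 < 39 (green end) → GREEN

Answer: green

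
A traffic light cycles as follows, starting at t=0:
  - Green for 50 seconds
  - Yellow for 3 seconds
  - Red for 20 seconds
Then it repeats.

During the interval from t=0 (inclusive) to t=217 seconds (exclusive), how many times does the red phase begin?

Answer: 3

Derivation:
Cycle = 50+3+20 = 73s
red phase starts at t = k*73 + 53 for k=0,1,2,...
Need k*73+53 < 217 → k < 2.247
k ∈ {0, ..., 2} → 3 starts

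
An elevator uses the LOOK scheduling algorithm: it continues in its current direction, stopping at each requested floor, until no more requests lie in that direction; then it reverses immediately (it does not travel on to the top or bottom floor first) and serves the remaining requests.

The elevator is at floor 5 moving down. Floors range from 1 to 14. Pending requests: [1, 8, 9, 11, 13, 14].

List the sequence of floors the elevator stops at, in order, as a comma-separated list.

Current: 5, moving DOWN
Serve below first (descending): [1]
Then reverse, serve above (ascending): [8, 9, 11, 13, 14]

Answer: 1, 8, 9, 11, 13, 14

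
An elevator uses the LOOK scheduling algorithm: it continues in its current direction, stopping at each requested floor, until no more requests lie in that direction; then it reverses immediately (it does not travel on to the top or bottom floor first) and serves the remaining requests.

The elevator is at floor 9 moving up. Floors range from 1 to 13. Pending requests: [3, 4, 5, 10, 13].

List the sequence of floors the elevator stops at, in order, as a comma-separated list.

Current: 9, moving UP
Serve above first (ascending): [10, 13]
Then reverse, serve below (descending): [5, 4, 3]

Answer: 10, 13, 5, 4, 3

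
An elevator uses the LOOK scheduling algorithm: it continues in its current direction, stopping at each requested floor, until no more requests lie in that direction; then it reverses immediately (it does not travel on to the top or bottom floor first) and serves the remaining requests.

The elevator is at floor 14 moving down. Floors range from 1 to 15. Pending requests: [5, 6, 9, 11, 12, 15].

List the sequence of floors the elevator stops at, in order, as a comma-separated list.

Current: 14, moving DOWN
Serve below first (descending): [12, 11, 9, 6, 5]
Then reverse, serve above (ascending): [15]

Answer: 12, 11, 9, 6, 5, 15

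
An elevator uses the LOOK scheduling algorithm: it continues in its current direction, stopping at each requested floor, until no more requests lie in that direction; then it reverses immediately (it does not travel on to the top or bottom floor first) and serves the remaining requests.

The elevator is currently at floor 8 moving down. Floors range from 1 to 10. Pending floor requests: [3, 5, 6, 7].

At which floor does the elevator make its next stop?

Answer: 7

Derivation:
Current floor: 8, direction: down
Requests above: []
Requests below: [3, 5, 6, 7]
Moving down and requests lie below → nearest below is max([3, 5, 6, 7]) = 7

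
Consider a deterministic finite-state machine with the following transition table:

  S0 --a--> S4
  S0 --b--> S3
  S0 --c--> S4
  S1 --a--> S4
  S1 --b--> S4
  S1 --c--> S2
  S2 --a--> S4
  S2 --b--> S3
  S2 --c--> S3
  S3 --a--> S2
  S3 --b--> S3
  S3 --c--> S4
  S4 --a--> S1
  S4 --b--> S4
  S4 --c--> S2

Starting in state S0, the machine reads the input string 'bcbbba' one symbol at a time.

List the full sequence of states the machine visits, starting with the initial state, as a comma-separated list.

Start: S0
  read 'b': S0 --b--> S3
  read 'c': S3 --c--> S4
  read 'b': S4 --b--> S4
  read 'b': S4 --b--> S4
  read 'b': S4 --b--> S4
  read 'a': S4 --a--> S1

Answer: S0, S3, S4, S4, S4, S4, S1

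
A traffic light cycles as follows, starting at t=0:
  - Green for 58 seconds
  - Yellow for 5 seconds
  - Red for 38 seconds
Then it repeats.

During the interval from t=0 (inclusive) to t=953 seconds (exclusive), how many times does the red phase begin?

Cycle = 58+5+38 = 101s
red phase starts at t = k*101 + 63 for k=0,1,2,...
Need k*101+63 < 953 → k < 8.812
k ∈ {0, ..., 8} → 9 starts

Answer: 9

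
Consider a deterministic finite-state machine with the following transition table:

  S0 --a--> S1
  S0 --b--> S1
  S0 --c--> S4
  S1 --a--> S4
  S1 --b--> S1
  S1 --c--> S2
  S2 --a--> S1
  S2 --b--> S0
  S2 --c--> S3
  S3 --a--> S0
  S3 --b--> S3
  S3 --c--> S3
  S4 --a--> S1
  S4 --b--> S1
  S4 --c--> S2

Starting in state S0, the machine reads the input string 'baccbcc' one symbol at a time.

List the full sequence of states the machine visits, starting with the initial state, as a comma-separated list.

Start: S0
  read 'b': S0 --b--> S1
  read 'a': S1 --a--> S4
  read 'c': S4 --c--> S2
  read 'c': S2 --c--> S3
  read 'b': S3 --b--> S3
  read 'c': S3 --c--> S3
  read 'c': S3 --c--> S3

Answer: S0, S1, S4, S2, S3, S3, S3, S3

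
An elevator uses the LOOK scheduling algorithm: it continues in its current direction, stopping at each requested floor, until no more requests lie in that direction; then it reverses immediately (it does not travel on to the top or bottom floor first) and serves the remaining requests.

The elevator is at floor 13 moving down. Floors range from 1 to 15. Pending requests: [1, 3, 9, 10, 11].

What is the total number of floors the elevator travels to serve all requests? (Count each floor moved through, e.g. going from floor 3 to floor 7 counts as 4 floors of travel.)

Answer: 12

Derivation:
Start at floor 13 moving down, LOOK stop order: [11, 10, 9, 3, 1]
  13 → 11: |11-13| = 2, total = 2
  11 → 10: |10-11| = 1, total = 3
  10 → 9: |9-10| = 1, total = 4
  9 → 3: |3-9| = 6, total = 10
  3 → 1: |1-3| = 2, total = 12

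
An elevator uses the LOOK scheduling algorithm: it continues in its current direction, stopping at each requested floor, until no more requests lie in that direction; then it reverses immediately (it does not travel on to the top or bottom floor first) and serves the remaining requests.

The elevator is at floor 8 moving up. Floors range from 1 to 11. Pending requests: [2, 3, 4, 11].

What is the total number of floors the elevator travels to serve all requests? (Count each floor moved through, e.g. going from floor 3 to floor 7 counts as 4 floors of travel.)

Answer: 12

Derivation:
Start at floor 8 moving up, LOOK stop order: [11, 4, 3, 2]
  8 → 11: |11-8| = 3, total = 3
  11 → 4: |4-11| = 7, total = 10
  4 → 3: |3-4| = 1, total = 11
  3 → 2: |2-3| = 1, total = 12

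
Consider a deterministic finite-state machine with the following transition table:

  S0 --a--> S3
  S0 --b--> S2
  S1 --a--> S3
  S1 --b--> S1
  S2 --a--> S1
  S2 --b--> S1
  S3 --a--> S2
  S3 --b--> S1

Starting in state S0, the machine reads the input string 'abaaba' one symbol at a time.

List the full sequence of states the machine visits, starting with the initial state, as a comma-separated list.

Start: S0
  read 'a': S0 --a--> S3
  read 'b': S3 --b--> S1
  read 'a': S1 --a--> S3
  read 'a': S3 --a--> S2
  read 'b': S2 --b--> S1
  read 'a': S1 --a--> S3

Answer: S0, S3, S1, S3, S2, S1, S3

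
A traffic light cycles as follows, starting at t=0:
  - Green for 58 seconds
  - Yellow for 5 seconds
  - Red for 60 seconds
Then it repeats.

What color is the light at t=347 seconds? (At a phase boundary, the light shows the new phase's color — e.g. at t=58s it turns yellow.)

Cycle length = 58 + 5 + 60 = 123s
t = 347, phase_t = 347 mod 123 = 101
101 >= 63 → RED

Answer: red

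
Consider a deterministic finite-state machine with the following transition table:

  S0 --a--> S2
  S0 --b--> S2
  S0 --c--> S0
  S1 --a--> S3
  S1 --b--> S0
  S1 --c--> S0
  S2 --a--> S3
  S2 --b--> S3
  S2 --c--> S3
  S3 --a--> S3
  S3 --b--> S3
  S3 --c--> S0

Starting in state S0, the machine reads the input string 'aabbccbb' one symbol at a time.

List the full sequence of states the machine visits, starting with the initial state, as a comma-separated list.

Start: S0
  read 'a': S0 --a--> S2
  read 'a': S2 --a--> S3
  read 'b': S3 --b--> S3
  read 'b': S3 --b--> S3
  read 'c': S3 --c--> S0
  read 'c': S0 --c--> S0
  read 'b': S0 --b--> S2
  read 'b': S2 --b--> S3

Answer: S0, S2, S3, S3, S3, S0, S0, S2, S3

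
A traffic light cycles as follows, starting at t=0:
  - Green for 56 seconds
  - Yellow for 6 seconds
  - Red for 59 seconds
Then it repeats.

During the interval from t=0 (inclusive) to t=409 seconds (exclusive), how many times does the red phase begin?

Answer: 3

Derivation:
Cycle = 56+6+59 = 121s
red phase starts at t = k*121 + 62 for k=0,1,2,...
Need k*121+62 < 409 → k < 2.868
k ∈ {0, ..., 2} → 3 starts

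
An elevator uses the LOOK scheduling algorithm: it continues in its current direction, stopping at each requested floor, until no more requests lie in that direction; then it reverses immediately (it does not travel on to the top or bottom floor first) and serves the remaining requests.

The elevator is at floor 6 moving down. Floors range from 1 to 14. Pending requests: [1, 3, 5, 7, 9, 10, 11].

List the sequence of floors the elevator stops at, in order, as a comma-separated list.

Current: 6, moving DOWN
Serve below first (descending): [5, 3, 1]
Then reverse, serve above (ascending): [7, 9, 10, 11]

Answer: 5, 3, 1, 7, 9, 10, 11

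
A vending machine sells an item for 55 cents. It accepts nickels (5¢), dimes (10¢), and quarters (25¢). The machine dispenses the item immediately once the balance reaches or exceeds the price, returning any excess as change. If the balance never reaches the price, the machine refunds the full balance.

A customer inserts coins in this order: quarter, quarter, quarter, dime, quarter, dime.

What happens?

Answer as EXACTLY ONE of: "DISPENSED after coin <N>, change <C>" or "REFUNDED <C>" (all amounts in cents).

Answer: DISPENSED after coin 3, change 20

Derivation:
Price: 55¢
Coin 1 (quarter, 25¢): balance = 25¢
Coin 2 (quarter, 25¢): balance = 50¢
Coin 3 (quarter, 25¢): balance = 75¢
  → balance >= price → DISPENSE, change = 75 - 55 = 20¢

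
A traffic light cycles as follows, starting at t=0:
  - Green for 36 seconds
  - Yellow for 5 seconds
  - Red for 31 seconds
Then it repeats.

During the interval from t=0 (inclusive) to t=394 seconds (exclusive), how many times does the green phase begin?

Answer: 6

Derivation:
Cycle = 36+5+31 = 72s
green phase starts at t = k*72 + 0 for k=0,1,2,...
Need k*72+0 < 394 → k < 5.472
k ∈ {0, ..., 5} → 6 starts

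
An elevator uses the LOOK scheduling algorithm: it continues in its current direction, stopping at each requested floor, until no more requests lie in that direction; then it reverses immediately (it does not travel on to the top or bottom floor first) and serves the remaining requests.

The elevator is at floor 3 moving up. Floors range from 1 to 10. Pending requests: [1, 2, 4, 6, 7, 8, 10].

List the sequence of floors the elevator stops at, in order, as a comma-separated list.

Answer: 4, 6, 7, 8, 10, 2, 1

Derivation:
Current: 3, moving UP
Serve above first (ascending): [4, 6, 7, 8, 10]
Then reverse, serve below (descending): [2, 1]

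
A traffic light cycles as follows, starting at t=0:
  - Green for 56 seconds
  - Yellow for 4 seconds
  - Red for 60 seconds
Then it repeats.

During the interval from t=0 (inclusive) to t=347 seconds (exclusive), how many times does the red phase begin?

Cycle = 56+4+60 = 120s
red phase starts at t = k*120 + 60 for k=0,1,2,...
Need k*120+60 < 347 → k < 2.392
k ∈ {0, ..., 2} → 3 starts

Answer: 3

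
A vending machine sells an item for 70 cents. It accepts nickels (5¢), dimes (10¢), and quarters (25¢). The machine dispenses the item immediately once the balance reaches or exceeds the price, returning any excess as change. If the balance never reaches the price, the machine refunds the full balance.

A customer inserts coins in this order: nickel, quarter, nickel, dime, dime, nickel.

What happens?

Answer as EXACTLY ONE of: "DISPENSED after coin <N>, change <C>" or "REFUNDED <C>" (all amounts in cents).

Price: 70¢
Coin 1 (nickel, 5¢): balance = 5¢
Coin 2 (quarter, 25¢): balance = 30¢
Coin 3 (nickel, 5¢): balance = 35¢
Coin 4 (dime, 10¢): balance = 45¢
Coin 5 (dime, 10¢): balance = 55¢
Coin 6 (nickel, 5¢): balance = 60¢
All coins inserted, balance 60¢ < price 70¢ → REFUND 60¢

Answer: REFUNDED 60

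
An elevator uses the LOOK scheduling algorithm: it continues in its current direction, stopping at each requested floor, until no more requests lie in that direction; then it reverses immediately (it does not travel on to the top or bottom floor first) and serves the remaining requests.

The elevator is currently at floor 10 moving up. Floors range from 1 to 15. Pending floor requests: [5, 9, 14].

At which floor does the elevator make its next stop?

Current floor: 10, direction: up
Requests above: [14]
Requests below: [5, 9]
Moving up and requests lie above → nearest above is min([14]) = 14

Answer: 14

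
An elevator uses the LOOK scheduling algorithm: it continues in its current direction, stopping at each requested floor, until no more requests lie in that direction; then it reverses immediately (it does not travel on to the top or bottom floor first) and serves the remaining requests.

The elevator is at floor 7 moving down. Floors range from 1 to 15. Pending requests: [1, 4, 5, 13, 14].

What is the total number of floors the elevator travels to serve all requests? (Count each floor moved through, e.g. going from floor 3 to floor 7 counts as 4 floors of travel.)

Answer: 19

Derivation:
Start at floor 7 moving down, LOOK stop order: [5, 4, 1, 13, 14]
  7 → 5: |5-7| = 2, total = 2
  5 → 4: |4-5| = 1, total = 3
  4 → 1: |1-4| = 3, total = 6
  1 → 13: |13-1| = 12, total = 18
  13 → 14: |14-13| = 1, total = 19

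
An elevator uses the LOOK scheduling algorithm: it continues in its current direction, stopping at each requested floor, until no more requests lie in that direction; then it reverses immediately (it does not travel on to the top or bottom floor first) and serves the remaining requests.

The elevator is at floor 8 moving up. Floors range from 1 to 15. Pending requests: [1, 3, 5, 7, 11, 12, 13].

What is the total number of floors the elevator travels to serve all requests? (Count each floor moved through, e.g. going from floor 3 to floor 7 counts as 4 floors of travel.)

Answer: 17

Derivation:
Start at floor 8 moving up, LOOK stop order: [11, 12, 13, 7, 5, 3, 1]
  8 → 11: |11-8| = 3, total = 3
  11 → 12: |12-11| = 1, total = 4
  12 → 13: |13-12| = 1, total = 5
  13 → 7: |7-13| = 6, total = 11
  7 → 5: |5-7| = 2, total = 13
  5 → 3: |3-5| = 2, total = 15
  3 → 1: |1-3| = 2, total = 17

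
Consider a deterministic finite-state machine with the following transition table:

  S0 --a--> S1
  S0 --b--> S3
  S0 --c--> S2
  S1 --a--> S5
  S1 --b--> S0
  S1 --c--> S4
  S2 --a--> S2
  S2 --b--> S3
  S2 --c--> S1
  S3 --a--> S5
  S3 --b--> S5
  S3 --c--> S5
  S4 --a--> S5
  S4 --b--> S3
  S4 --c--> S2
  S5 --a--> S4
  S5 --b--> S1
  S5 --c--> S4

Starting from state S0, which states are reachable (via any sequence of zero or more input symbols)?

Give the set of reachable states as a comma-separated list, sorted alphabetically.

Answer: S0, S1, S2, S3, S4, S5

Derivation:
BFS from S0:
  visit S0: S0--a-->S1 (new), S0--b-->S3 (new), S0--c-->S2 (new)
  visit S1: S1--a-->S5 (new), S1--b-->S0 (seen), S1--c-->S4 (new)
  visit S3: S3--a-->S5 (seen), S3--b-->S5 (seen), S3--c-->S5 (seen)
  visit S2: S2--a-->S2 (seen), S2--b-->S3 (seen), S2--c-->S1 (seen)
  visit S5: S5--a-->S4 (seen), S5--b-->S1 (seen), S5--c-->S4 (seen)
  visit S4: S4--a-->S5 (seen), S4--b-->S3 (seen), S4--c-->S2 (seen)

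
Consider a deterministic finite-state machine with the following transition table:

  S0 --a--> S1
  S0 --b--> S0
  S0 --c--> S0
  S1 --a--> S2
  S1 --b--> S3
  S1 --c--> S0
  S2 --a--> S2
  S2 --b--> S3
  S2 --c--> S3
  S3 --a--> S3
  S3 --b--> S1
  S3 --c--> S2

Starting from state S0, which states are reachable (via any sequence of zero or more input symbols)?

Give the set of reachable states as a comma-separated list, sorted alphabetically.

BFS from S0:
  visit S0: S0--a-->S1 (new), S0--b-->S0 (seen), S0--c-->S0 (seen)
  visit S1: S1--a-->S2 (new), S1--b-->S3 (new), S1--c-->S0 (seen)
  visit S2: S2--a-->S2 (seen), S2--b-->S3 (seen), S2--c-->S3 (seen)
  visit S3: S3--a-->S3 (seen), S3--b-->S1 (seen), S3--c-->S2 (seen)

Answer: S0, S1, S2, S3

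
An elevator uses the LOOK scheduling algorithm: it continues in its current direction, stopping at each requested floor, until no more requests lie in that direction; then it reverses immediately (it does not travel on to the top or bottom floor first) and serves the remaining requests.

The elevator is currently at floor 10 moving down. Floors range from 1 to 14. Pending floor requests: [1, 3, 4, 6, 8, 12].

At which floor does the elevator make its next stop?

Current floor: 10, direction: down
Requests above: [12]
Requests below: [1, 3, 4, 6, 8]
Moving down and requests lie below → nearest below is max([1, 3, 4, 6, 8]) = 8

Answer: 8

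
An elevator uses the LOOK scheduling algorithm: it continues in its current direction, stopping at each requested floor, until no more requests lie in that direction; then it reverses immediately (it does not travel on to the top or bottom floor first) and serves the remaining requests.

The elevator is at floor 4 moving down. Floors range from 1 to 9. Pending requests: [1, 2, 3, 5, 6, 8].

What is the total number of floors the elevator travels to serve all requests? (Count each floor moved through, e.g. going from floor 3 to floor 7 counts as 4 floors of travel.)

Start at floor 4 moving down, LOOK stop order: [3, 2, 1, 5, 6, 8]
  4 → 3: |3-4| = 1, total = 1
  3 → 2: |2-3| = 1, total = 2
  2 → 1: |1-2| = 1, total = 3
  1 → 5: |5-1| = 4, total = 7
  5 → 6: |6-5| = 1, total = 8
  6 → 8: |8-6| = 2, total = 10

Answer: 10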